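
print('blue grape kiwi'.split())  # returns ['blue', 'grape', 'kiwi']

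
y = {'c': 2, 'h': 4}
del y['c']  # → {'h': 4}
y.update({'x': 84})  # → {'h': 4, 'x': 84}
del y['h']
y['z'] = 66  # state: {'x': 84, 'z': 66}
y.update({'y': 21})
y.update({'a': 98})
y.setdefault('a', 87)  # 98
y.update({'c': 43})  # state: {'x': 84, 'z': 66, 'y': 21, 'a': 98, 'c': 43}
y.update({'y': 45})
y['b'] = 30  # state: {'x': 84, 'z': 66, 'y': 45, 'a': 98, 'c': 43, 'b': 30}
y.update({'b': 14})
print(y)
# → {'x': 84, 'z': 66, 'y': 45, 'a': 98, 'c': 43, 'b': 14}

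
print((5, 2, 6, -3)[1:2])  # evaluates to (2,)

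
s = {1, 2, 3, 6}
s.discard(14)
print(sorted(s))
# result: [1, 2, 3, 6]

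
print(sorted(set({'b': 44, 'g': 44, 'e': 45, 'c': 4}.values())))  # [4, 44, 45]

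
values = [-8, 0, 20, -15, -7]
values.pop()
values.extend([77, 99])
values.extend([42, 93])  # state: [-8, 0, 20, -15, 77, 99, 42, 93]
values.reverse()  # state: [93, 42, 99, 77, -15, 20, 0, -8]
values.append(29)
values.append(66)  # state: [93, 42, 99, 77, -15, 20, 0, -8, 29, 66]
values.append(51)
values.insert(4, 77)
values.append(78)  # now [93, 42, 99, 77, 77, -15, 20, 0, -8, 29, 66, 51, 78]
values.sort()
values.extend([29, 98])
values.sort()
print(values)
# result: [-15, -8, 0, 20, 29, 29, 42, 51, 66, 77, 77, 78, 93, 98, 99]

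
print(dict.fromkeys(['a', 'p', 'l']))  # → {'a': None, 'p': None, 'l': None}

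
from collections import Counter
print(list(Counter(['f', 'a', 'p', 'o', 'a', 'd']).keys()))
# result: ['f', 'a', 'p', 'o', 'd']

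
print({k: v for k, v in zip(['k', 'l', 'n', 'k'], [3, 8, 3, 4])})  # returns {'k': 4, 'l': 8, 'n': 3}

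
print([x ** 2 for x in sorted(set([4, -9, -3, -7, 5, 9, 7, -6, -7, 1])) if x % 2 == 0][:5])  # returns [36, 16]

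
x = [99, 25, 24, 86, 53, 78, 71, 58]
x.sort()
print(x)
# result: [24, 25, 53, 58, 71, 78, 86, 99]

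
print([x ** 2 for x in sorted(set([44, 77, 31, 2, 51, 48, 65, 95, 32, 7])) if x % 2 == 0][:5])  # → [4, 1024, 1936, 2304]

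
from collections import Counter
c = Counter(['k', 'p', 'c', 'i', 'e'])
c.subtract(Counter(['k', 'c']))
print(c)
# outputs Counter({'p': 1, 'i': 1, 'e': 1, 'k': 0, 'c': 0})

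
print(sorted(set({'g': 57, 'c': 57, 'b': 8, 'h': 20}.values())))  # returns [8, 20, 57]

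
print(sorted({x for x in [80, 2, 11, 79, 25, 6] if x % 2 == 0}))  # [2, 6, 80]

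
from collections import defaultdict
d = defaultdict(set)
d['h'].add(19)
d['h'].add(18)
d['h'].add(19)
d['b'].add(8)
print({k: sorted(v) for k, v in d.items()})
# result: {'h': [18, 19], 'b': [8]}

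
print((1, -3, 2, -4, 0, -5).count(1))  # 1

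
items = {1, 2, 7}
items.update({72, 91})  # {1, 2, 7, 72, 91}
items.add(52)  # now {1, 2, 7, 52, 72, 91}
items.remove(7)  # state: {1, 2, 52, 72, 91}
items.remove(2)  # {1, 52, 72, 91}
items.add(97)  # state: {1, 52, 72, 91, 97}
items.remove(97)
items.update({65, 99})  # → {1, 52, 65, 72, 91, 99}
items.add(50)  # {1, 50, 52, 65, 72, 91, 99}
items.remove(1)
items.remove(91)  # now {50, 52, 65, 72, 99}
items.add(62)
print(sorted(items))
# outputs [50, 52, 62, 65, 72, 99]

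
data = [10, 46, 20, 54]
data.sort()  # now [10, 20, 46, 54]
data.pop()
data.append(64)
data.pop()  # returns 64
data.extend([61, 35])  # [10, 20, 46, 61, 35]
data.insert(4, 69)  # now [10, 20, 46, 61, 69, 35]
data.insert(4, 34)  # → [10, 20, 46, 61, 34, 69, 35]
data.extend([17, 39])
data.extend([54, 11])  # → [10, 20, 46, 61, 34, 69, 35, 17, 39, 54, 11]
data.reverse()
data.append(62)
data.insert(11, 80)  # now [11, 54, 39, 17, 35, 69, 34, 61, 46, 20, 10, 80, 62]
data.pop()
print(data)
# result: [11, 54, 39, 17, 35, 69, 34, 61, 46, 20, 10, 80]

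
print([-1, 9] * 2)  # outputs [-1, 9, -1, 9]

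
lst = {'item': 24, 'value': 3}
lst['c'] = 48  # {'item': 24, 'value': 3, 'c': 48}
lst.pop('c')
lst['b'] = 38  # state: {'item': 24, 'value': 3, 'b': 38}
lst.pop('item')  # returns 24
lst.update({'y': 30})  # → {'value': 3, 'b': 38, 'y': 30}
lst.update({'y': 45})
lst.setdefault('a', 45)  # 45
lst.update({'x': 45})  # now {'value': 3, 'b': 38, 'y': 45, 'a': 45, 'x': 45}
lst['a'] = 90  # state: {'value': 3, 'b': 38, 'y': 45, 'a': 90, 'x': 45}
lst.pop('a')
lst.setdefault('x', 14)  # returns 45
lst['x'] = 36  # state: {'value': 3, 'b': 38, 'y': 45, 'x': 36}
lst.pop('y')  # 45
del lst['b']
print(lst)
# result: {'value': 3, 'x': 36}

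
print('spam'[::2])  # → sa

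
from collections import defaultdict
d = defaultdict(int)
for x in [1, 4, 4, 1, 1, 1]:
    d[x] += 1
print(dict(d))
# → {1: 4, 4: 2}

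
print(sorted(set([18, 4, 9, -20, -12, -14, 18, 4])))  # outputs [-20, -14, -12, 4, 9, 18]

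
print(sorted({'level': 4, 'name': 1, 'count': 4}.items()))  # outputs [('count', 4), ('level', 4), ('name', 1)]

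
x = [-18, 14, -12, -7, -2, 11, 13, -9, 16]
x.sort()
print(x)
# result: [-18, -12, -9, -7, -2, 11, 13, 14, 16]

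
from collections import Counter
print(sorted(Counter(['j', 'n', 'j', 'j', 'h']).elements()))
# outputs ['h', 'j', 'j', 'j', 'n']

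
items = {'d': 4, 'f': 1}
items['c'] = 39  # {'d': 4, 'f': 1, 'c': 39}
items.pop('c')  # 39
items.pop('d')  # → 4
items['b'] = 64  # {'f': 1, 'b': 64}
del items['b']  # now {'f': 1}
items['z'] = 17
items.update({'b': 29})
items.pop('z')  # 17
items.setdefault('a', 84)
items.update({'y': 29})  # {'f': 1, 'b': 29, 'a': 84, 'y': 29}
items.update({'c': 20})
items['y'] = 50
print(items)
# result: {'f': 1, 'b': 29, 'a': 84, 'y': 50, 'c': 20}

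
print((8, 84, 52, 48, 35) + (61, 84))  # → (8, 84, 52, 48, 35, 61, 84)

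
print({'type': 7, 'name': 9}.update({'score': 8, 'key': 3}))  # None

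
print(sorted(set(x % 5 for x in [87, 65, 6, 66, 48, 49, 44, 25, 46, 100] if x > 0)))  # [0, 1, 2, 3, 4]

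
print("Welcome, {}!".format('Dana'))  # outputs Welcome, Dana!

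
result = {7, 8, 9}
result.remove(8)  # {7, 9}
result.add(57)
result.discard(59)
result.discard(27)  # {7, 9, 57}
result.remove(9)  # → {7, 57}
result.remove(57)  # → {7}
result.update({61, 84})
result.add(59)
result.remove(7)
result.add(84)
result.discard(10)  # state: {59, 61, 84}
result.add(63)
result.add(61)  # {59, 61, 63, 84}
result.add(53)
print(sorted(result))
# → [53, 59, 61, 63, 84]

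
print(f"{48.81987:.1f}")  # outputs 48.8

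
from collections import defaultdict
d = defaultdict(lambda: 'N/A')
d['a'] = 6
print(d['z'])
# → N/A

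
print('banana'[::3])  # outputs ba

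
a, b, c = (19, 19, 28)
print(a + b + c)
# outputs 66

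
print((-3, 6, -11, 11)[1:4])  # (6, -11, 11)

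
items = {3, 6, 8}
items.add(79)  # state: {3, 6, 8, 79}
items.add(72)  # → {3, 6, 8, 72, 79}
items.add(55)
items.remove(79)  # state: {3, 6, 8, 55, 72}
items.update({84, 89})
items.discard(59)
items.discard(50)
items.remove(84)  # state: {3, 6, 8, 55, 72, 89}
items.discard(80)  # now {3, 6, 8, 55, 72, 89}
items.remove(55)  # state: {3, 6, 8, 72, 89}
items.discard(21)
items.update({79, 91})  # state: {3, 6, 8, 72, 79, 89, 91}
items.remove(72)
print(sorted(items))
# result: [3, 6, 8, 79, 89, 91]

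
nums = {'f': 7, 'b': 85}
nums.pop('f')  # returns 7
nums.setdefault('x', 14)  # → 14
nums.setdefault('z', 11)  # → 11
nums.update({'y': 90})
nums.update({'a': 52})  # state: {'b': 85, 'x': 14, 'z': 11, 'y': 90, 'a': 52}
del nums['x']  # {'b': 85, 'z': 11, 'y': 90, 'a': 52}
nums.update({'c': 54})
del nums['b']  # {'z': 11, 'y': 90, 'a': 52, 'c': 54}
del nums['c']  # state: {'z': 11, 'y': 90, 'a': 52}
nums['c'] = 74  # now {'z': 11, 'y': 90, 'a': 52, 'c': 74}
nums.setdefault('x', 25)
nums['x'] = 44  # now {'z': 11, 'y': 90, 'a': 52, 'c': 74, 'x': 44}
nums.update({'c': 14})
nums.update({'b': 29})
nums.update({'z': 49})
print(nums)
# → {'z': 49, 'y': 90, 'a': 52, 'c': 14, 'x': 44, 'b': 29}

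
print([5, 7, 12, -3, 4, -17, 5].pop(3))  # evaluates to -3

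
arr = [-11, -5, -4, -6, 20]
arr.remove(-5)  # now [-11, -4, -6, 20]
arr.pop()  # 20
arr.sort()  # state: [-11, -6, -4]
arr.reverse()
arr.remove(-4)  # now [-6, -11]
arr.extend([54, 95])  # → [-6, -11, 54, 95]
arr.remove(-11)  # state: [-6, 54, 95]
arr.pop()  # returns 95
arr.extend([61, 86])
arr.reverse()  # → [86, 61, 54, -6]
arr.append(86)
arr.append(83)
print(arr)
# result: [86, 61, 54, -6, 86, 83]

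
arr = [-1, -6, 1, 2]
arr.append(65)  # [-1, -6, 1, 2, 65]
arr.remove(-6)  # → [-1, 1, 2, 65]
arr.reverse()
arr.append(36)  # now [65, 2, 1, -1, 36]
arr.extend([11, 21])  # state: [65, 2, 1, -1, 36, 11, 21]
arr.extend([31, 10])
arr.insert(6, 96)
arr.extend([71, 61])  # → [65, 2, 1, -1, 36, 11, 96, 21, 31, 10, 71, 61]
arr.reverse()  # [61, 71, 10, 31, 21, 96, 11, 36, -1, 1, 2, 65]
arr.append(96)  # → [61, 71, 10, 31, 21, 96, 11, 36, -1, 1, 2, 65, 96]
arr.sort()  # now [-1, 1, 2, 10, 11, 21, 31, 36, 61, 65, 71, 96, 96]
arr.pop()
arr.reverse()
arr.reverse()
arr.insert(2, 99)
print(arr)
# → [-1, 1, 99, 2, 10, 11, 21, 31, 36, 61, 65, 71, 96]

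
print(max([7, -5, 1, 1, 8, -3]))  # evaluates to 8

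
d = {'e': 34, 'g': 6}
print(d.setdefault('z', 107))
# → 107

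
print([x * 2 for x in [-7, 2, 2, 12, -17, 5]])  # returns [-14, 4, 4, 24, -34, 10]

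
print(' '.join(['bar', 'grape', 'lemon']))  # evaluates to bar grape lemon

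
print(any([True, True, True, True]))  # True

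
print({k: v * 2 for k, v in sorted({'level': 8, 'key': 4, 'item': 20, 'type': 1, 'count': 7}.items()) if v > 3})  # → {'count': 14, 'item': 40, 'key': 8, 'level': 16}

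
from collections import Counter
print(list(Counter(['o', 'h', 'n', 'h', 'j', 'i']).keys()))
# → ['o', 'h', 'n', 'j', 'i']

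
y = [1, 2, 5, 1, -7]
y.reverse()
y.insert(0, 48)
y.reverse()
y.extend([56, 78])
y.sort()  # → [-7, 1, 1, 2, 5, 48, 56, 78]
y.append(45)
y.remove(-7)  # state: [1, 1, 2, 5, 48, 56, 78, 45]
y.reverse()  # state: [45, 78, 56, 48, 5, 2, 1, 1]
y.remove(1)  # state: [45, 78, 56, 48, 5, 2, 1]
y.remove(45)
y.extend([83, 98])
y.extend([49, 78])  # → [78, 56, 48, 5, 2, 1, 83, 98, 49, 78]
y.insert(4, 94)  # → [78, 56, 48, 5, 94, 2, 1, 83, 98, 49, 78]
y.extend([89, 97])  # [78, 56, 48, 5, 94, 2, 1, 83, 98, 49, 78, 89, 97]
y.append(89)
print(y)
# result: [78, 56, 48, 5, 94, 2, 1, 83, 98, 49, 78, 89, 97, 89]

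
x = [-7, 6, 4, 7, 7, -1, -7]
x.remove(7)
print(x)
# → [-7, 6, 4, 7, -1, -7]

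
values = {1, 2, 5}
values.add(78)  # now {1, 2, 5, 78}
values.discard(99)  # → {1, 2, 5, 78}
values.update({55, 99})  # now {1, 2, 5, 55, 78, 99}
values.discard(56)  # {1, 2, 5, 55, 78, 99}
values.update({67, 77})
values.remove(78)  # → {1, 2, 5, 55, 67, 77, 99}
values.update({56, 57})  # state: {1, 2, 5, 55, 56, 57, 67, 77, 99}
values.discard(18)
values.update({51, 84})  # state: {1, 2, 5, 51, 55, 56, 57, 67, 77, 84, 99}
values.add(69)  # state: {1, 2, 5, 51, 55, 56, 57, 67, 69, 77, 84, 99}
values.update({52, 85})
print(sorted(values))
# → [1, 2, 5, 51, 52, 55, 56, 57, 67, 69, 77, 84, 85, 99]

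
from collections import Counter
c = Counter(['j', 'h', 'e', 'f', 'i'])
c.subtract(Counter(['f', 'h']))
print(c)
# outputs Counter({'j': 1, 'e': 1, 'i': 1, 'h': 0, 'f': 0})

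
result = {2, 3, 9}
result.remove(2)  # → {3, 9}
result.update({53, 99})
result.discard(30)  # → {3, 9, 53, 99}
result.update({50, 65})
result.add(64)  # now {3, 9, 50, 53, 64, 65, 99}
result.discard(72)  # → {3, 9, 50, 53, 64, 65, 99}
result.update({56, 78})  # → {3, 9, 50, 53, 56, 64, 65, 78, 99}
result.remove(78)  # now {3, 9, 50, 53, 56, 64, 65, 99}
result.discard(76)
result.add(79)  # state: {3, 9, 50, 53, 56, 64, 65, 79, 99}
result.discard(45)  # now {3, 9, 50, 53, 56, 64, 65, 79, 99}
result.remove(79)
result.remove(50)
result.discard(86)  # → {3, 9, 53, 56, 64, 65, 99}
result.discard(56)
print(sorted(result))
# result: [3, 9, 53, 64, 65, 99]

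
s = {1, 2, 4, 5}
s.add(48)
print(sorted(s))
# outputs [1, 2, 4, 5, 48]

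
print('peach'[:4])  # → peac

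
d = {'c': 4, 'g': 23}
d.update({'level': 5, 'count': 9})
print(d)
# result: {'c': 4, 'g': 23, 'level': 5, 'count': 9}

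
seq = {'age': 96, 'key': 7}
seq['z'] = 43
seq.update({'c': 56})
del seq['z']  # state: {'age': 96, 'key': 7, 'c': 56}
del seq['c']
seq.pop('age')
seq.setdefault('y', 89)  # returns 89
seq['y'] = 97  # {'key': 7, 'y': 97}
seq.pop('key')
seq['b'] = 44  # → {'y': 97, 'b': 44}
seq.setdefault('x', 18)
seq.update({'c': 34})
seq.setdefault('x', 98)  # 18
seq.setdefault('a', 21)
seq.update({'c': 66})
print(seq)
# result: {'y': 97, 'b': 44, 'x': 18, 'c': 66, 'a': 21}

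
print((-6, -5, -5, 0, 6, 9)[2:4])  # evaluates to (-5, 0)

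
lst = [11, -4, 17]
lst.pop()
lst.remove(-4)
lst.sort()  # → [11]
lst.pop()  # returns 11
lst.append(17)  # [17]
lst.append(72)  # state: [17, 72]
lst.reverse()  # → [72, 17]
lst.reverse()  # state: [17, 72]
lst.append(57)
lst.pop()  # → 57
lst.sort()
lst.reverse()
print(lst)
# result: [72, 17]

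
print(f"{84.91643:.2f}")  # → 84.92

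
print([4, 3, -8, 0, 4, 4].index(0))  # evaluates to 3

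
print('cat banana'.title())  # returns Cat Banana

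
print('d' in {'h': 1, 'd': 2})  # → True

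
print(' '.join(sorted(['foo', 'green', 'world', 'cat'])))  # cat foo green world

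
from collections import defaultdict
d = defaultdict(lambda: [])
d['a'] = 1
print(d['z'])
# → []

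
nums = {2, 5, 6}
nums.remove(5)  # {2, 6}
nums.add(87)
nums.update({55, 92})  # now {2, 6, 55, 87, 92}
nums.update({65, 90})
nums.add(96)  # {2, 6, 55, 65, 87, 90, 92, 96}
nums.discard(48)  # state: {2, 6, 55, 65, 87, 90, 92, 96}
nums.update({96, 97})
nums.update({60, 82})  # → {2, 6, 55, 60, 65, 82, 87, 90, 92, 96, 97}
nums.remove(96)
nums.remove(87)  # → {2, 6, 55, 60, 65, 82, 90, 92, 97}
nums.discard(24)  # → {2, 6, 55, 60, 65, 82, 90, 92, 97}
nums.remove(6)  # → {2, 55, 60, 65, 82, 90, 92, 97}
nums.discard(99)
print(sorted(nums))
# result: [2, 55, 60, 65, 82, 90, 92, 97]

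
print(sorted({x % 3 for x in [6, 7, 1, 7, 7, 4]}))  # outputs [0, 1]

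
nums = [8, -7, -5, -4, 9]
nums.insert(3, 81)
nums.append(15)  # [8, -7, -5, 81, -4, 9, 15]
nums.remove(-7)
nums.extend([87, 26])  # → [8, -5, 81, -4, 9, 15, 87, 26]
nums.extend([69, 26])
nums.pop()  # 26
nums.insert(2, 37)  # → [8, -5, 37, 81, -4, 9, 15, 87, 26, 69]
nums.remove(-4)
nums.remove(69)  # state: [8, -5, 37, 81, 9, 15, 87, 26]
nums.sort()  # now [-5, 8, 9, 15, 26, 37, 81, 87]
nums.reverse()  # [87, 81, 37, 26, 15, 9, 8, -5]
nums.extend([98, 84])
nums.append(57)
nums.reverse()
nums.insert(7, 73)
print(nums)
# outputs [57, 84, 98, -5, 8, 9, 15, 73, 26, 37, 81, 87]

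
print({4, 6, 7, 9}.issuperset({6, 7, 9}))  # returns True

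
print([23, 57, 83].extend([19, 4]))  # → None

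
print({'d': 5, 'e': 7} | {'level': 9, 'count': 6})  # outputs {'d': 5, 'e': 7, 'level': 9, 'count': 6}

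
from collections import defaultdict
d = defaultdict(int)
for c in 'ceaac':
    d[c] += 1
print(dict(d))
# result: {'c': 2, 'e': 1, 'a': 2}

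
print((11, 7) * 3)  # (11, 7, 11, 7, 11, 7)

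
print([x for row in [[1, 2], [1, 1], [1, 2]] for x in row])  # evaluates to [1, 2, 1, 1, 1, 2]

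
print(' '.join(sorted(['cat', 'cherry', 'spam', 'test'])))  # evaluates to cat cherry spam test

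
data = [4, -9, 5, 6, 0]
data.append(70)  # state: [4, -9, 5, 6, 0, 70]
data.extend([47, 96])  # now [4, -9, 5, 6, 0, 70, 47, 96]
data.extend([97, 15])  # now [4, -9, 5, 6, 0, 70, 47, 96, 97, 15]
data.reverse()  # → [15, 97, 96, 47, 70, 0, 6, 5, -9, 4]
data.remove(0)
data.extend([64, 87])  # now [15, 97, 96, 47, 70, 6, 5, -9, 4, 64, 87]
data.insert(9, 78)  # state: [15, 97, 96, 47, 70, 6, 5, -9, 4, 78, 64, 87]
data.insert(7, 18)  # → [15, 97, 96, 47, 70, 6, 5, 18, -9, 4, 78, 64, 87]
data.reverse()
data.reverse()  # [15, 97, 96, 47, 70, 6, 5, 18, -9, 4, 78, 64, 87]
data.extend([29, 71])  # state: [15, 97, 96, 47, 70, 6, 5, 18, -9, 4, 78, 64, 87, 29, 71]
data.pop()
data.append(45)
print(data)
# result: [15, 97, 96, 47, 70, 6, 5, 18, -9, 4, 78, 64, 87, 29, 45]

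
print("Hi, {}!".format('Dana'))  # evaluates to Hi, Dana!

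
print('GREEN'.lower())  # green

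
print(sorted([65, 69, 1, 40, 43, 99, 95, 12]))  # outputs [1, 12, 40, 43, 65, 69, 95, 99]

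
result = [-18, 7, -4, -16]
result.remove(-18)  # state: [7, -4, -16]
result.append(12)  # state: [7, -4, -16, 12]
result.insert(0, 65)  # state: [65, 7, -4, -16, 12]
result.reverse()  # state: [12, -16, -4, 7, 65]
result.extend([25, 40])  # [12, -16, -4, 7, 65, 25, 40]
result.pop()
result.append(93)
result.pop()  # 93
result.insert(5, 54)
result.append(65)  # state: [12, -16, -4, 7, 65, 54, 25, 65]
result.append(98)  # [12, -16, -4, 7, 65, 54, 25, 65, 98]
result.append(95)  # [12, -16, -4, 7, 65, 54, 25, 65, 98, 95]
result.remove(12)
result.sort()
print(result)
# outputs [-16, -4, 7, 25, 54, 65, 65, 95, 98]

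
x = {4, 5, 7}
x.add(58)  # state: {4, 5, 7, 58}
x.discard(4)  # {5, 7, 58}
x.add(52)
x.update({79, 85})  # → {5, 7, 52, 58, 79, 85}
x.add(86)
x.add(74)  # {5, 7, 52, 58, 74, 79, 85, 86}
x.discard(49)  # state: {5, 7, 52, 58, 74, 79, 85, 86}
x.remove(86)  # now {5, 7, 52, 58, 74, 79, 85}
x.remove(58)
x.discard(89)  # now {5, 7, 52, 74, 79, 85}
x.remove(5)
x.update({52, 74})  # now {7, 52, 74, 79, 85}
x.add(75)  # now {7, 52, 74, 75, 79, 85}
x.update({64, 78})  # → {7, 52, 64, 74, 75, 78, 79, 85}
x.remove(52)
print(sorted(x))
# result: [7, 64, 74, 75, 78, 79, 85]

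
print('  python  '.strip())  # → python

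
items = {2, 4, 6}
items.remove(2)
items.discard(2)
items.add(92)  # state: {4, 6, 92}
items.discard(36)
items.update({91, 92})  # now {4, 6, 91, 92}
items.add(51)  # {4, 6, 51, 91, 92}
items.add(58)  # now {4, 6, 51, 58, 91, 92}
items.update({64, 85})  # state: {4, 6, 51, 58, 64, 85, 91, 92}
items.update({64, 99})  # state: {4, 6, 51, 58, 64, 85, 91, 92, 99}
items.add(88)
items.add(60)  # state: {4, 6, 51, 58, 60, 64, 85, 88, 91, 92, 99}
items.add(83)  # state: {4, 6, 51, 58, 60, 64, 83, 85, 88, 91, 92, 99}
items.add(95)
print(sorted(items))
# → [4, 6, 51, 58, 60, 64, 83, 85, 88, 91, 92, 95, 99]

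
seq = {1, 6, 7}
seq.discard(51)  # {1, 6, 7}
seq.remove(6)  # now {1, 7}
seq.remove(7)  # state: {1}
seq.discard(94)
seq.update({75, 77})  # {1, 75, 77}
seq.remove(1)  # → {75, 77}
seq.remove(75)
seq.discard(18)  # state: {77}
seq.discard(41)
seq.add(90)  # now {77, 90}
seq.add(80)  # {77, 80, 90}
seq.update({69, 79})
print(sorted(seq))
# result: [69, 77, 79, 80, 90]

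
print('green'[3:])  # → en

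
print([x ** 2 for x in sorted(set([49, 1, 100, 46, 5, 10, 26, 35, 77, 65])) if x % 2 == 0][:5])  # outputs [100, 676, 2116, 10000]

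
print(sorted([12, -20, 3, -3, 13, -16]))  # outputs [-20, -16, -3, 3, 12, 13]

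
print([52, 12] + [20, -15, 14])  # [52, 12, 20, -15, 14]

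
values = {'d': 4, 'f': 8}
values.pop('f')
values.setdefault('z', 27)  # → 27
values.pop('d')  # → 4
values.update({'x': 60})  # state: {'z': 27, 'x': 60}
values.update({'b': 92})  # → {'z': 27, 'x': 60, 'b': 92}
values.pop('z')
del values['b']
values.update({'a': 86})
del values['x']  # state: {'a': 86}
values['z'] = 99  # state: {'a': 86, 'z': 99}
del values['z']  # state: {'a': 86}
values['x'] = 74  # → {'a': 86, 'x': 74}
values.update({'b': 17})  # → {'a': 86, 'x': 74, 'b': 17}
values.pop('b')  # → 17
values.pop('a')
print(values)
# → {'x': 74}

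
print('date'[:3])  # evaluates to dat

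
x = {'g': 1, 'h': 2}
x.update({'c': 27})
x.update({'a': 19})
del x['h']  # {'g': 1, 'c': 27, 'a': 19}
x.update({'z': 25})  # {'g': 1, 'c': 27, 'a': 19, 'z': 25}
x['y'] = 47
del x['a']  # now {'g': 1, 'c': 27, 'z': 25, 'y': 47}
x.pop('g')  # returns 1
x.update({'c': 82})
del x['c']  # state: {'z': 25, 'y': 47}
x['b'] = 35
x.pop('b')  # 35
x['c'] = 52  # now {'z': 25, 'y': 47, 'c': 52}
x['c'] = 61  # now {'z': 25, 'y': 47, 'c': 61}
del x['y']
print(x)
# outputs {'z': 25, 'c': 61}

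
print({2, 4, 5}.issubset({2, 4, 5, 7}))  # True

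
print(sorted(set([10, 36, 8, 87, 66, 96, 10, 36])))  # [8, 10, 36, 66, 87, 96]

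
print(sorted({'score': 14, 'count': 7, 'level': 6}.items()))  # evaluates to [('count', 7), ('level', 6), ('score', 14)]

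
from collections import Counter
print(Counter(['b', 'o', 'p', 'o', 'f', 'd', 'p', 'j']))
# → Counter({'o': 2, 'p': 2, 'b': 1, 'f': 1, 'd': 1, 'j': 1})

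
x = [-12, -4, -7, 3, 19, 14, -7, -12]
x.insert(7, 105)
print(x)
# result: [-12, -4, -7, 3, 19, 14, -7, 105, -12]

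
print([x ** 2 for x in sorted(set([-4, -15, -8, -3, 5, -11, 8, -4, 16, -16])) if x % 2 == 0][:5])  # [256, 64, 16, 64, 256]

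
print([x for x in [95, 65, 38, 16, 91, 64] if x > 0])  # [95, 65, 38, 16, 91, 64]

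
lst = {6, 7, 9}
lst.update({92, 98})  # {6, 7, 9, 92, 98}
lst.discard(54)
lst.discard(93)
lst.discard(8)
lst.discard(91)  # {6, 7, 9, 92, 98}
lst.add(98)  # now {6, 7, 9, 92, 98}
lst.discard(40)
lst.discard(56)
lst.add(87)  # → {6, 7, 9, 87, 92, 98}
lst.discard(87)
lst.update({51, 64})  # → {6, 7, 9, 51, 64, 92, 98}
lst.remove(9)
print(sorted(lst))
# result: [6, 7, 51, 64, 92, 98]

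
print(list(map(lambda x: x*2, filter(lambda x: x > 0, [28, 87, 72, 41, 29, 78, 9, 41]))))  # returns [56, 174, 144, 82, 58, 156, 18, 82]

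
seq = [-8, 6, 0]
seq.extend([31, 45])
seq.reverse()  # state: [45, 31, 0, 6, -8]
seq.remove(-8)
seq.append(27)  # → [45, 31, 0, 6, 27]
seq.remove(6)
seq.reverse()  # [27, 0, 31, 45]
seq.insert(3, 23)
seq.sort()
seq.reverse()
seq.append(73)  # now [45, 31, 27, 23, 0, 73]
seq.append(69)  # [45, 31, 27, 23, 0, 73, 69]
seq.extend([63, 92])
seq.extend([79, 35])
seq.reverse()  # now [35, 79, 92, 63, 69, 73, 0, 23, 27, 31, 45]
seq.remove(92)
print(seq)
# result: [35, 79, 63, 69, 73, 0, 23, 27, 31, 45]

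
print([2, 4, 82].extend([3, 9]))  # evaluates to None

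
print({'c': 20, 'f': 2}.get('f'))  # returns 2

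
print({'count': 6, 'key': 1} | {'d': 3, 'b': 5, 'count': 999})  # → {'count': 999, 'key': 1, 'd': 3, 'b': 5}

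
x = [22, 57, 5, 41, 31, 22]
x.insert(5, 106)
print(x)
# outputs [22, 57, 5, 41, 31, 106, 22]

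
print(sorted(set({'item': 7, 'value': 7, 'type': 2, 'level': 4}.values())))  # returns [2, 4, 7]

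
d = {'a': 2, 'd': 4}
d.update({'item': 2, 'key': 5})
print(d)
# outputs {'a': 2, 'd': 4, 'item': 2, 'key': 5}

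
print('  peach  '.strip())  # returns peach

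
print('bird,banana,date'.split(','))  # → ['bird', 'banana', 'date']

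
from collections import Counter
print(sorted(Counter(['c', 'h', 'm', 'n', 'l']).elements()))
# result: ['c', 'h', 'l', 'm', 'n']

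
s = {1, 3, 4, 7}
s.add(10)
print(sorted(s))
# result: [1, 3, 4, 7, 10]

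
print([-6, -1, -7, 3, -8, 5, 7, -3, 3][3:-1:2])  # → [3, 5, -3]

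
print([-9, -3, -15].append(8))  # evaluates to None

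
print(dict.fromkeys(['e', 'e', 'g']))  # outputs {'e': None, 'g': None}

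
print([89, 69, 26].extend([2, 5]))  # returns None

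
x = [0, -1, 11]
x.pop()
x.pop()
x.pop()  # 0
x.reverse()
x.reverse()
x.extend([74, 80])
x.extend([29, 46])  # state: [74, 80, 29, 46]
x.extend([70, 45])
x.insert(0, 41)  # [41, 74, 80, 29, 46, 70, 45]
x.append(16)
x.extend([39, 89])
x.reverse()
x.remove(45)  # [89, 39, 16, 70, 46, 29, 80, 74, 41]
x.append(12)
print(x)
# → [89, 39, 16, 70, 46, 29, 80, 74, 41, 12]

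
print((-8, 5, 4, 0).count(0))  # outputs 1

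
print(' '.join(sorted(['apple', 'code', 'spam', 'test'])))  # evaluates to apple code spam test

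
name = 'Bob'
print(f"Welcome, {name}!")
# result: Welcome, Bob!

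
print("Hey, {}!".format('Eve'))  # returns Hey, Eve!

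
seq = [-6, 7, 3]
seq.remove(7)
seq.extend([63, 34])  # [-6, 3, 63, 34]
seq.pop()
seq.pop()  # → 63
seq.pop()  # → 3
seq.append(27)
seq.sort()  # [-6, 27]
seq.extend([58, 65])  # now [-6, 27, 58, 65]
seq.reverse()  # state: [65, 58, 27, -6]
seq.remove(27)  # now [65, 58, -6]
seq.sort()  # [-6, 58, 65]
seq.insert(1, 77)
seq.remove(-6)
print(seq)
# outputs [77, 58, 65]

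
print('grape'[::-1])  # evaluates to eparg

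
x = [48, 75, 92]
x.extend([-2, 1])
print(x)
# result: [48, 75, 92, -2, 1]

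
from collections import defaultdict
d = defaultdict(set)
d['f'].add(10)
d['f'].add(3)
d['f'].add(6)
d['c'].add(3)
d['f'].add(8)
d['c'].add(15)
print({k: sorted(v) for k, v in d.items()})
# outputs {'f': [3, 6, 8, 10], 'c': [3, 15]}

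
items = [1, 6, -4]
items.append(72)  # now [1, 6, -4, 72]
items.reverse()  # [72, -4, 6, 1]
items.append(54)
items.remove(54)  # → [72, -4, 6, 1]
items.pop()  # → 1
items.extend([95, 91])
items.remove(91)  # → [72, -4, 6, 95]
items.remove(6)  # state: [72, -4, 95]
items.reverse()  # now [95, -4, 72]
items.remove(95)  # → [-4, 72]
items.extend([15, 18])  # [-4, 72, 15, 18]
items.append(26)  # [-4, 72, 15, 18, 26]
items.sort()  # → [-4, 15, 18, 26, 72]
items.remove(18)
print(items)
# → [-4, 15, 26, 72]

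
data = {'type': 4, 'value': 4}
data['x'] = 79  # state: {'type': 4, 'value': 4, 'x': 79}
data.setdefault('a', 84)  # 84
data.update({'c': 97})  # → {'type': 4, 'value': 4, 'x': 79, 'a': 84, 'c': 97}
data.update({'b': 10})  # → {'type': 4, 'value': 4, 'x': 79, 'a': 84, 'c': 97, 'b': 10}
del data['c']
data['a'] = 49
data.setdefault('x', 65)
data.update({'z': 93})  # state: {'type': 4, 'value': 4, 'x': 79, 'a': 49, 'b': 10, 'z': 93}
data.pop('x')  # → 79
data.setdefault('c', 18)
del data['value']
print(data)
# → {'type': 4, 'a': 49, 'b': 10, 'z': 93, 'c': 18}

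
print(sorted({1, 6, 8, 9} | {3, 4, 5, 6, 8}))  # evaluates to [1, 3, 4, 5, 6, 8, 9]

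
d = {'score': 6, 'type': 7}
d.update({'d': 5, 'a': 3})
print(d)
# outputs {'score': 6, 'type': 7, 'd': 5, 'a': 3}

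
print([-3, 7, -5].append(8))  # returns None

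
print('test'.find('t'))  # 0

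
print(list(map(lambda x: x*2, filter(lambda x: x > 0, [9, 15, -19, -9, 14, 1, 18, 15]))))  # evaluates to [18, 30, 28, 2, 36, 30]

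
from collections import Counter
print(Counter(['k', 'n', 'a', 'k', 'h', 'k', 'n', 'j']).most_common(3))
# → [('k', 3), ('n', 2), ('a', 1)]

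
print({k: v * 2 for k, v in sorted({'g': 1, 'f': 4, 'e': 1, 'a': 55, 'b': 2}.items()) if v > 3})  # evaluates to {'a': 110, 'f': 8}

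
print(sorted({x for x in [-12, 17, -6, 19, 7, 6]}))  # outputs [-12, -6, 6, 7, 17, 19]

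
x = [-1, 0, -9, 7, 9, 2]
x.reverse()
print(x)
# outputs [2, 9, 7, -9, 0, -1]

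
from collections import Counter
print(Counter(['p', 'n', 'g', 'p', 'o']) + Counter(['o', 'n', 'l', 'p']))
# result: Counter({'p': 3, 'n': 2, 'o': 2, 'g': 1, 'l': 1})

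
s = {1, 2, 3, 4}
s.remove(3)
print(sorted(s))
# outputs [1, 2, 4]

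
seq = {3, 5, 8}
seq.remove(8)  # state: {3, 5}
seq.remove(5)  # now {3}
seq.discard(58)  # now {3}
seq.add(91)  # {3, 91}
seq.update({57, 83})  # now {3, 57, 83, 91}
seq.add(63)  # {3, 57, 63, 83, 91}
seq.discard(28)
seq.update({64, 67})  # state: {3, 57, 63, 64, 67, 83, 91}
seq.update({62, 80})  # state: {3, 57, 62, 63, 64, 67, 80, 83, 91}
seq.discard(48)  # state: {3, 57, 62, 63, 64, 67, 80, 83, 91}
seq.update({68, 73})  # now {3, 57, 62, 63, 64, 67, 68, 73, 80, 83, 91}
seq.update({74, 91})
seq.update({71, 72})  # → {3, 57, 62, 63, 64, 67, 68, 71, 72, 73, 74, 80, 83, 91}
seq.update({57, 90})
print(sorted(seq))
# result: [3, 57, 62, 63, 64, 67, 68, 71, 72, 73, 74, 80, 83, 90, 91]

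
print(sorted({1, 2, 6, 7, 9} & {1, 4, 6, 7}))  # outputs [1, 6, 7]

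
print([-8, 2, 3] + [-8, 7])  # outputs [-8, 2, 3, -8, 7]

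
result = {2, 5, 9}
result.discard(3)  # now {2, 5, 9}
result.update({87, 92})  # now {2, 5, 9, 87, 92}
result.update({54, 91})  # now {2, 5, 9, 54, 87, 91, 92}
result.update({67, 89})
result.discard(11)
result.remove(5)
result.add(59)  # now {2, 9, 54, 59, 67, 87, 89, 91, 92}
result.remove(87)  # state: {2, 9, 54, 59, 67, 89, 91, 92}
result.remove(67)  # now {2, 9, 54, 59, 89, 91, 92}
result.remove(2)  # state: {9, 54, 59, 89, 91, 92}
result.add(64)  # {9, 54, 59, 64, 89, 91, 92}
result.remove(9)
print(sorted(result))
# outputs [54, 59, 64, 89, 91, 92]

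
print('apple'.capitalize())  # Apple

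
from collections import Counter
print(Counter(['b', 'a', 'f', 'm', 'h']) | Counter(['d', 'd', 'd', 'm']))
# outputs Counter({'d': 3, 'b': 1, 'a': 1, 'f': 1, 'm': 1, 'h': 1})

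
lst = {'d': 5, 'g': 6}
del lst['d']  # {'g': 6}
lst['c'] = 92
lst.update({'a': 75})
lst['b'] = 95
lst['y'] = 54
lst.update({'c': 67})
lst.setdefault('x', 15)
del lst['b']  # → {'g': 6, 'c': 67, 'a': 75, 'y': 54, 'x': 15}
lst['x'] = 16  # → {'g': 6, 'c': 67, 'a': 75, 'y': 54, 'x': 16}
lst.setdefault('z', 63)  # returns 63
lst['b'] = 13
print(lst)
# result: {'g': 6, 'c': 67, 'a': 75, 'y': 54, 'x': 16, 'z': 63, 'b': 13}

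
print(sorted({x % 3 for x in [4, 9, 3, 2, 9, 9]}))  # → [0, 1, 2]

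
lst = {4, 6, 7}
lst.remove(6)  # {4, 7}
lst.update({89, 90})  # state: {4, 7, 89, 90}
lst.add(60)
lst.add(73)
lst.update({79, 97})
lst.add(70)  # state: {4, 7, 60, 70, 73, 79, 89, 90, 97}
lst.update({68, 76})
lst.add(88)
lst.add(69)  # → {4, 7, 60, 68, 69, 70, 73, 76, 79, 88, 89, 90, 97}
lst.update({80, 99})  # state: {4, 7, 60, 68, 69, 70, 73, 76, 79, 80, 88, 89, 90, 97, 99}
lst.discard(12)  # {4, 7, 60, 68, 69, 70, 73, 76, 79, 80, 88, 89, 90, 97, 99}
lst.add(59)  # {4, 7, 59, 60, 68, 69, 70, 73, 76, 79, 80, 88, 89, 90, 97, 99}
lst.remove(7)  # {4, 59, 60, 68, 69, 70, 73, 76, 79, 80, 88, 89, 90, 97, 99}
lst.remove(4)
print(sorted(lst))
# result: [59, 60, 68, 69, 70, 73, 76, 79, 80, 88, 89, 90, 97, 99]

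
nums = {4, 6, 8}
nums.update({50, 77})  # {4, 6, 8, 50, 77}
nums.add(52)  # {4, 6, 8, 50, 52, 77}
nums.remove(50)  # {4, 6, 8, 52, 77}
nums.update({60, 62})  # {4, 6, 8, 52, 60, 62, 77}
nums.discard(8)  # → {4, 6, 52, 60, 62, 77}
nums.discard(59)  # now {4, 6, 52, 60, 62, 77}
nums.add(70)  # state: {4, 6, 52, 60, 62, 70, 77}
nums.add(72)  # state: {4, 6, 52, 60, 62, 70, 72, 77}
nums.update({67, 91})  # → {4, 6, 52, 60, 62, 67, 70, 72, 77, 91}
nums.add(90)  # {4, 6, 52, 60, 62, 67, 70, 72, 77, 90, 91}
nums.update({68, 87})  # {4, 6, 52, 60, 62, 67, 68, 70, 72, 77, 87, 90, 91}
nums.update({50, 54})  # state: {4, 6, 50, 52, 54, 60, 62, 67, 68, 70, 72, 77, 87, 90, 91}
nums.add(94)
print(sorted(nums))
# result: [4, 6, 50, 52, 54, 60, 62, 67, 68, 70, 72, 77, 87, 90, 91, 94]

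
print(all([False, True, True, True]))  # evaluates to False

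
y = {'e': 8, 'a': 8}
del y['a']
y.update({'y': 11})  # {'e': 8, 'y': 11}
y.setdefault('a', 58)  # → 58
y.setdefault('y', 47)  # 11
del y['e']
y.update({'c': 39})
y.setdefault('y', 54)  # 11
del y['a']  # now {'y': 11, 'c': 39}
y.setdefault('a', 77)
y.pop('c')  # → 39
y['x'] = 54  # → {'y': 11, 'a': 77, 'x': 54}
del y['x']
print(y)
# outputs {'y': 11, 'a': 77}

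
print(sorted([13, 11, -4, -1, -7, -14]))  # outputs [-14, -7, -4, -1, 11, 13]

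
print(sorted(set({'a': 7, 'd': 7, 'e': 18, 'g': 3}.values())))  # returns [3, 7, 18]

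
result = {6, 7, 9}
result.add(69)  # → {6, 7, 9, 69}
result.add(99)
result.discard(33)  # {6, 7, 9, 69, 99}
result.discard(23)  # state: {6, 7, 9, 69, 99}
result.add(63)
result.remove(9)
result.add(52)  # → {6, 7, 52, 63, 69, 99}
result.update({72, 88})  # {6, 7, 52, 63, 69, 72, 88, 99}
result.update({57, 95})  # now {6, 7, 52, 57, 63, 69, 72, 88, 95, 99}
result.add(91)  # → {6, 7, 52, 57, 63, 69, 72, 88, 91, 95, 99}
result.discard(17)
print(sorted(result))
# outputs [6, 7, 52, 57, 63, 69, 72, 88, 91, 95, 99]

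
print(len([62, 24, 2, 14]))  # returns 4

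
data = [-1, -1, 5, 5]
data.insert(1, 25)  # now [-1, 25, -1, 5, 5]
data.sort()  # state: [-1, -1, 5, 5, 25]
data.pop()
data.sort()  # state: [-1, -1, 5, 5]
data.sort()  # [-1, -1, 5, 5]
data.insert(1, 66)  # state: [-1, 66, -1, 5, 5]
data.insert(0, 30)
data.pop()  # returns 5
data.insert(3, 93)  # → [30, -1, 66, 93, -1, 5]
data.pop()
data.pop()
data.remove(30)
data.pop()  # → 93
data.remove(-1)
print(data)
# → [66]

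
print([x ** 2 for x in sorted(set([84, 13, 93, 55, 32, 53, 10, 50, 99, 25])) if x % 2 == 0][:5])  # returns [100, 1024, 2500, 7056]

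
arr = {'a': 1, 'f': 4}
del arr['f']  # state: {'a': 1}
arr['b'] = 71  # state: {'a': 1, 'b': 71}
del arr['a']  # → {'b': 71}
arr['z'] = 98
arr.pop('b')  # 71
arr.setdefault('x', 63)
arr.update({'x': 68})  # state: {'z': 98, 'x': 68}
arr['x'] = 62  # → {'z': 98, 'x': 62}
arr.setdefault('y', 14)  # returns 14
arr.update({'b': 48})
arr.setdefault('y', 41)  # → 14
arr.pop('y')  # 14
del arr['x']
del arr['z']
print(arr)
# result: {'b': 48}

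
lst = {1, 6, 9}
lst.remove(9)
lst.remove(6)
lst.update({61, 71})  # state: {1, 61, 71}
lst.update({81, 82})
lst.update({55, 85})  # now {1, 55, 61, 71, 81, 82, 85}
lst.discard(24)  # {1, 55, 61, 71, 81, 82, 85}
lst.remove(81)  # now {1, 55, 61, 71, 82, 85}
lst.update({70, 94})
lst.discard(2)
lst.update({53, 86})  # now {1, 53, 55, 61, 70, 71, 82, 85, 86, 94}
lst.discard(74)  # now {1, 53, 55, 61, 70, 71, 82, 85, 86, 94}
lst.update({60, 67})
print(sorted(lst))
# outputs [1, 53, 55, 60, 61, 67, 70, 71, 82, 85, 86, 94]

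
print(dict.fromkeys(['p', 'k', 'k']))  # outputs {'p': None, 'k': None}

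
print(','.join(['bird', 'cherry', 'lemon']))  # bird,cherry,lemon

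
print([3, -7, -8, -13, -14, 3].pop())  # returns 3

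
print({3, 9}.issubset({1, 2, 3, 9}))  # True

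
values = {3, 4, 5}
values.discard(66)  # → {3, 4, 5}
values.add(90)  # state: {3, 4, 5, 90}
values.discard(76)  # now {3, 4, 5, 90}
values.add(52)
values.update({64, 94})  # {3, 4, 5, 52, 64, 90, 94}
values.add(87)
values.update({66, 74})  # {3, 4, 5, 52, 64, 66, 74, 87, 90, 94}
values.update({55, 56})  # {3, 4, 5, 52, 55, 56, 64, 66, 74, 87, 90, 94}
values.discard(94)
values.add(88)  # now {3, 4, 5, 52, 55, 56, 64, 66, 74, 87, 88, 90}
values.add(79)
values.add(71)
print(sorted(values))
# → [3, 4, 5, 52, 55, 56, 64, 66, 71, 74, 79, 87, 88, 90]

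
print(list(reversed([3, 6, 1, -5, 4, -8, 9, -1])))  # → [-1, 9, -8, 4, -5, 1, 6, 3]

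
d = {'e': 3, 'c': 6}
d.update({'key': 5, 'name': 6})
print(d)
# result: {'e': 3, 'c': 6, 'key': 5, 'name': 6}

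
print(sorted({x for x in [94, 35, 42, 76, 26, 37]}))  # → [26, 35, 37, 42, 76, 94]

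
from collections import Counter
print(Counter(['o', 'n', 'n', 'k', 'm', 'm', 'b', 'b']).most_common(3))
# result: [('n', 2), ('m', 2), ('b', 2)]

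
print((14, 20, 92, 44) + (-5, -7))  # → (14, 20, 92, 44, -5, -7)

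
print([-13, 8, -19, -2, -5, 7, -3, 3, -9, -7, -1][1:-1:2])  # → [8, -2, 7, 3, -7]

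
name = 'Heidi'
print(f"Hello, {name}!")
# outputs Hello, Heidi!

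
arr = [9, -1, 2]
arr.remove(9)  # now [-1, 2]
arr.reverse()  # [2, -1]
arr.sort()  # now [-1, 2]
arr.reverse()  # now [2, -1]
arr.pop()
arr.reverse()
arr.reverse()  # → [2]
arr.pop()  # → 2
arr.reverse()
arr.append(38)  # [38]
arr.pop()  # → 38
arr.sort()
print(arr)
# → []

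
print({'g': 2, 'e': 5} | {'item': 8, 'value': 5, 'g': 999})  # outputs {'g': 999, 'e': 5, 'item': 8, 'value': 5}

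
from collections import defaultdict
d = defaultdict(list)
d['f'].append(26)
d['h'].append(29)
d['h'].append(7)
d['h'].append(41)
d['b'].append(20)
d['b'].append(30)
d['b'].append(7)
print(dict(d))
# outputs {'f': [26], 'h': [29, 7, 41], 'b': [20, 30, 7]}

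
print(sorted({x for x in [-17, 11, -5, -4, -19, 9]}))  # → [-19, -17, -5, -4, 9, 11]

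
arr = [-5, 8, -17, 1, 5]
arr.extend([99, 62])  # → [-5, 8, -17, 1, 5, 99, 62]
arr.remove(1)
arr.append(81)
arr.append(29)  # [-5, 8, -17, 5, 99, 62, 81, 29]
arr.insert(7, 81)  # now [-5, 8, -17, 5, 99, 62, 81, 81, 29]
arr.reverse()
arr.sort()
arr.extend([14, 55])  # [-17, -5, 5, 8, 29, 62, 81, 81, 99, 14, 55]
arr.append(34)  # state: [-17, -5, 5, 8, 29, 62, 81, 81, 99, 14, 55, 34]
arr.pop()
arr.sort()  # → [-17, -5, 5, 8, 14, 29, 55, 62, 81, 81, 99]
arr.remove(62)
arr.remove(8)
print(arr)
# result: [-17, -5, 5, 14, 29, 55, 81, 81, 99]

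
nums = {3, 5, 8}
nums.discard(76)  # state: {3, 5, 8}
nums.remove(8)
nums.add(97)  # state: {3, 5, 97}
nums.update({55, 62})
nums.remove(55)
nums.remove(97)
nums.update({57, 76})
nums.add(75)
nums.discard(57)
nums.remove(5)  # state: {3, 62, 75, 76}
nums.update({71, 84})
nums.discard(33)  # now {3, 62, 71, 75, 76, 84}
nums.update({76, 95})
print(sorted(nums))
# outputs [3, 62, 71, 75, 76, 84, 95]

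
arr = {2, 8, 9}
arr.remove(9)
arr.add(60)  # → {2, 8, 60}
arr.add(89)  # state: {2, 8, 60, 89}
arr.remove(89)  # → {2, 8, 60}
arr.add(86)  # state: {2, 8, 60, 86}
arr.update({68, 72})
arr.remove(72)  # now {2, 8, 60, 68, 86}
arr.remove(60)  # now {2, 8, 68, 86}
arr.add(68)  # {2, 8, 68, 86}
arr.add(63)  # {2, 8, 63, 68, 86}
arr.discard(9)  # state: {2, 8, 63, 68, 86}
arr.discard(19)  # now {2, 8, 63, 68, 86}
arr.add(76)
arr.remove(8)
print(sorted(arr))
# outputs [2, 63, 68, 76, 86]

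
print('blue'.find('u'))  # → 2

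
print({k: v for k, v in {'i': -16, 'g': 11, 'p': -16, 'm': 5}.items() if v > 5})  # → {'g': 11}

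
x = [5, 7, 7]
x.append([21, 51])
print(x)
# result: [5, 7, 7, [21, 51]]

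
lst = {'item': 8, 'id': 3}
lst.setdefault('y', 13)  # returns 13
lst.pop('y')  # 13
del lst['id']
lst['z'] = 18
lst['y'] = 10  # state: {'item': 8, 'z': 18, 'y': 10}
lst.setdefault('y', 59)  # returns 10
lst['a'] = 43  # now {'item': 8, 'z': 18, 'y': 10, 'a': 43}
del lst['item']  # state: {'z': 18, 'y': 10, 'a': 43}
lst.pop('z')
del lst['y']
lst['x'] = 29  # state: {'a': 43, 'x': 29}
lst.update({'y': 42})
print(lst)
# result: {'a': 43, 'x': 29, 'y': 42}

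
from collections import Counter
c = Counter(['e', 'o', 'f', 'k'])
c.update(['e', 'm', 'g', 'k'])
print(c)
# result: Counter({'e': 2, 'k': 2, 'o': 1, 'f': 1, 'm': 1, 'g': 1})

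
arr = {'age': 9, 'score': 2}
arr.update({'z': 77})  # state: {'age': 9, 'score': 2, 'z': 77}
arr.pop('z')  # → 77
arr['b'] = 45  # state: {'age': 9, 'score': 2, 'b': 45}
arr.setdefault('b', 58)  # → 45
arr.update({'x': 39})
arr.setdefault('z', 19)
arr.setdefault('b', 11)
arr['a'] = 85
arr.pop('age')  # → 9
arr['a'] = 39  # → {'score': 2, 'b': 45, 'x': 39, 'z': 19, 'a': 39}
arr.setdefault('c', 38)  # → 38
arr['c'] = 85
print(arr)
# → {'score': 2, 'b': 45, 'x': 39, 'z': 19, 'a': 39, 'c': 85}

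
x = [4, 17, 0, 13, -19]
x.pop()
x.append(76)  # [4, 17, 0, 13, 76]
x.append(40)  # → [4, 17, 0, 13, 76, 40]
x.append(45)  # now [4, 17, 0, 13, 76, 40, 45]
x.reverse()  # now [45, 40, 76, 13, 0, 17, 4]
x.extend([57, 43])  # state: [45, 40, 76, 13, 0, 17, 4, 57, 43]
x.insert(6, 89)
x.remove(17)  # [45, 40, 76, 13, 0, 89, 4, 57, 43]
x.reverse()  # [43, 57, 4, 89, 0, 13, 76, 40, 45]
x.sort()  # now [0, 4, 13, 40, 43, 45, 57, 76, 89]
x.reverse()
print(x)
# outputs [89, 76, 57, 45, 43, 40, 13, 4, 0]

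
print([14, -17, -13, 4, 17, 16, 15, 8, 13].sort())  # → None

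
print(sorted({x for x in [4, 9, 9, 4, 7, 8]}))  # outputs [4, 7, 8, 9]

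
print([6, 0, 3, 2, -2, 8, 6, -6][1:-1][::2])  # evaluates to [0, 2, 8]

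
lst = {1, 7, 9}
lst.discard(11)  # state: {1, 7, 9}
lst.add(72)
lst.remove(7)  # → {1, 9, 72}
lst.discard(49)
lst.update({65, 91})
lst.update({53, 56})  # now {1, 9, 53, 56, 65, 72, 91}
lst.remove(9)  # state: {1, 53, 56, 65, 72, 91}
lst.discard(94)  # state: {1, 53, 56, 65, 72, 91}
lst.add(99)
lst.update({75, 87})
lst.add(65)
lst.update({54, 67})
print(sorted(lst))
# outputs [1, 53, 54, 56, 65, 67, 72, 75, 87, 91, 99]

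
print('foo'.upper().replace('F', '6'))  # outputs 6OO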